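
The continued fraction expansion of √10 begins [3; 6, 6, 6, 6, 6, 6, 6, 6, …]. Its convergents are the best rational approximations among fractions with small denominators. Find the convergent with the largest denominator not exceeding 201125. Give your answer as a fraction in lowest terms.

168717/53353

List convergents until the denominator exceeds the bound:
a_0 = 3: 3/1  (≤ bound)
a_1 = 6: 19/6  (≤ bound)
a_2 = 6: 117/37  (≤ bound)
a_3 = 6: 721/228  (≤ bound)
a_4 = 6: 4443/1405  (≤ bound)
a_5 = 6: 27379/8658  (≤ bound)
a_6 = 6: 168717/53353  (≤ bound)
a_7 = 6: 1039681/328776  (> 201125, stop)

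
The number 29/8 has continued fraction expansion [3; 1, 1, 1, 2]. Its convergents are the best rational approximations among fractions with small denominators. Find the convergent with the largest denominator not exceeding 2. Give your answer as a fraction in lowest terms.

7/2

List convergents until the denominator exceeds the bound:
a_0 = 3: 3/1  (≤ bound)
a_1 = 1: 4/1  (≤ bound)
a_2 = 1: 7/2  (≤ bound)
a_3 = 1: 11/3  (> 2, stop)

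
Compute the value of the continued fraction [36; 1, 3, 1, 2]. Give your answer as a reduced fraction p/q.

515/14

a_0 = 36: 36/1
a_1 = 1: 37/1
a_2 = 3: 147/4
a_3 = 1: 184/5
a_4 = 2: 515/14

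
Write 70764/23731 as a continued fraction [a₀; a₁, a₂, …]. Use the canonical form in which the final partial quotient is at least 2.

Run the Euclidean algorithm, recording each quotient:
70764 ÷ 23731 → quotient 2, remainder 23302
23731 ÷ 23302 → quotient 1, remainder 429
23302 ÷ 429 → quotient 54, remainder 136
429 ÷ 136 → quotient 3, remainder 21
136 ÷ 21 → quotient 6, remainder 10
21 ÷ 10 → quotient 2, remainder 1
10 ÷ 1 → quotient 10, remainder 0

[2; 1, 54, 3, 6, 2, 10]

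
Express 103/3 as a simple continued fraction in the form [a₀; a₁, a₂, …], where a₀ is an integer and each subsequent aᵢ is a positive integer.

[34; 3]

Run the Euclidean algorithm, recording each quotient:
⌊103/3⌋ = 34, remainder 1
⌊3/1⌋ = 3, remainder 0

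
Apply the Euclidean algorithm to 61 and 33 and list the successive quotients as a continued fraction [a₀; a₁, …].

[1; 1, 5, 1, 1, 2]

Run the Euclidean algorithm, recording each quotient:
61 = 1·33 + 28, so a_0 = 1
33 = 1·28 + 5, so a_1 = 1
28 = 5·5 + 3, so a_2 = 5
5 = 1·3 + 2, so a_3 = 1
3 = 1·2 + 1, so a_4 = 1
2 = 2·1 + 0, so a_5 = 2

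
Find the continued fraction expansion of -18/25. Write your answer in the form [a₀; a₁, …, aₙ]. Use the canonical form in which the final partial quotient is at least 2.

[-1; 3, 1, 1, 3]

Apply division with remainder until the remainder is 0:
⌊-18/25⌋ = -1, remainder 7
⌊25/7⌋ = 3, remainder 4
⌊7/4⌋ = 1, remainder 3
⌊4/3⌋ = 1, remainder 1
⌊3/1⌋ = 3, remainder 0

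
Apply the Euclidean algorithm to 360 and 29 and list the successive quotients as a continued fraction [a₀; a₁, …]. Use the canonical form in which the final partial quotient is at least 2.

[12; 2, 2, 2, 2]

360 = 12·29 + 12, so a_0 = 12
29 = 2·12 + 5, so a_1 = 2
12 = 2·5 + 2, so a_2 = 2
5 = 2·2 + 1, so a_3 = 2
2 = 2·1 + 0, so a_4 = 2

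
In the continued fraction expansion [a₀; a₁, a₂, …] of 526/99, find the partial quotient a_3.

6

Apply division with remainder until the remainder is 0:
526 ÷ 99 → quotient 5, remainder 31
99 ÷ 31 → quotient 3, remainder 6
31 ÷ 6 → quotient 5, remainder 1
6 ÷ 1 → quotient 6, remainder 0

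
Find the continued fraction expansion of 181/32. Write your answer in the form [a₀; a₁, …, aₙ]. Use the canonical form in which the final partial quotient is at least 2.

[5; 1, 1, 1, 10]

⌊181/32⌋ = 5, remainder 21
⌊32/21⌋ = 1, remainder 11
⌊21/11⌋ = 1, remainder 10
⌊11/10⌋ = 1, remainder 1
⌊10/1⌋ = 10, remainder 0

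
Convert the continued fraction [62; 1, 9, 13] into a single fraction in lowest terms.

8240/131

a_0 = 62: 62/1
a_1 = 1: 63/1
a_2 = 9: 629/10
a_3 = 13: 8240/131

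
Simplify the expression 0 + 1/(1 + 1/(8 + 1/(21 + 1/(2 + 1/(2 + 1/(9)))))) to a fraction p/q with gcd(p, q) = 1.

8095/9101

Start with 9.
2 + 1/(9/1) = 2 + 1/9 = 19/9
2 + 1/(19/9) = 2 + 9/19 = 47/19
21 + 1/(47/19) = 21 + 19/47 = 1006/47
8 + 1/(1006/47) = 8 + 47/1006 = 8095/1006
1 + 1/(8095/1006) = 1 + 1006/8095 = 9101/8095
0 + 1/(9101/8095) = 0 + 8095/9101 = 8095/9101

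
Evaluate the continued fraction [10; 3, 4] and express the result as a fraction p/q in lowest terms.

134/13

Start with 4.
3 + 1/(4/1) = 3 + 1/4 = 13/4
10 + 1/(13/4) = 10 + 4/13 = 134/13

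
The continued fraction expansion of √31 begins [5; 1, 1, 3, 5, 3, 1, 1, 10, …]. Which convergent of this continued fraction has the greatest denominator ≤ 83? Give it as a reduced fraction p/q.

a_0 = 5: 5/1  (≤ bound)
a_1 = 1: 6/1  (≤ bound)
a_2 = 1: 11/2  (≤ bound)
a_3 = 3: 39/7  (≤ bound)
a_4 = 5: 206/37  (≤ bound)
a_5 = 3: 657/118  (> 83, stop)

206/37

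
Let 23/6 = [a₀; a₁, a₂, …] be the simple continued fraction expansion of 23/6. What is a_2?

5

Apply division with remainder until the remainder is 0:
⌊23/6⌋ = 3, remainder 5
⌊6/5⌋ = 1, remainder 1
⌊5/1⌋ = 5, remainder 0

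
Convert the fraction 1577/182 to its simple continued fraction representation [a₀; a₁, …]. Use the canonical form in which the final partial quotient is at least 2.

⌊1577/182⌋ = 8, remainder 121
⌊182/121⌋ = 1, remainder 61
⌊121/61⌋ = 1, remainder 60
⌊61/60⌋ = 1, remainder 1
⌊60/1⌋ = 60, remainder 0

[8; 1, 1, 1, 60]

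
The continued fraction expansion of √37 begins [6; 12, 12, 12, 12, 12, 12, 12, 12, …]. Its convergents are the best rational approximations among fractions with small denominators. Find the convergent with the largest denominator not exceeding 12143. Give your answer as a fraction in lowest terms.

a_0 = 6: 6/1  (≤ bound)
a_1 = 12: 73/12  (≤ bound)
a_2 = 12: 882/145  (≤ bound)
a_3 = 12: 10657/1752  (≤ bound)
a_4 = 12: 128766/21169  (> 12143, stop)

10657/1752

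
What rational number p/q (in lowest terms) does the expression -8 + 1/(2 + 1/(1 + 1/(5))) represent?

-130/17

Compute successive convergents:
a_0 = -8: -8/1
a_1 = 2: -15/2
a_2 = 1: -23/3
a_3 = 5: -130/17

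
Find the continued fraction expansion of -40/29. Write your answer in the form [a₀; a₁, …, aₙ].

[-2; 1, 1, 1, 1, 1, 3]

-40 ÷ 29 → quotient -2, remainder 18
29 ÷ 18 → quotient 1, remainder 11
18 ÷ 11 → quotient 1, remainder 7
11 ÷ 7 → quotient 1, remainder 4
7 ÷ 4 → quotient 1, remainder 3
4 ÷ 3 → quotient 1, remainder 1
3 ÷ 1 → quotient 3, remainder 0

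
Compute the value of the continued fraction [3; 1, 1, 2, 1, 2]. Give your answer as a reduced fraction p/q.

a_0 = 3: 3/1
a_1 = 1: 4/1
a_2 = 1: 7/2
a_3 = 2: 18/5
a_4 = 1: 25/7
a_5 = 2: 68/19

68/19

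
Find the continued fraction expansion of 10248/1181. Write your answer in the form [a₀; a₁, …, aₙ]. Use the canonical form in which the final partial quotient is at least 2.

[8; 1, 2, 10, 38]

Repeatedly divide and take the remainder:
10248 ÷ 1181 → quotient 8, remainder 800
1181 ÷ 800 → quotient 1, remainder 381
800 ÷ 381 → quotient 2, remainder 38
381 ÷ 38 → quotient 10, remainder 1
38 ÷ 1 → quotient 38, remainder 0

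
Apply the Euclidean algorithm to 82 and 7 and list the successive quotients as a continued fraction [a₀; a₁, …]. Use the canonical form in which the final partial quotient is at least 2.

⌊82/7⌋ = 11, remainder 5
⌊7/5⌋ = 1, remainder 2
⌊5/2⌋ = 2, remainder 1
⌊2/1⌋ = 2, remainder 0

[11; 1, 2, 2]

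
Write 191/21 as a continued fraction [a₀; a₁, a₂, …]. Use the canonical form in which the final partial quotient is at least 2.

191 = 9·21 + 2, so a_0 = 9
21 = 10·2 + 1, so a_1 = 10
2 = 2·1 + 0, so a_2 = 2

[9; 10, 2]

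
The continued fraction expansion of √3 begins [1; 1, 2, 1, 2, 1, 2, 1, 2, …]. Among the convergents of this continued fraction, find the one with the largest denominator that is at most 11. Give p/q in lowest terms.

19/11

List convergents until the denominator exceeds the bound:
a_0 = 1: 1/1  (≤ bound)
a_1 = 1: 2/1  (≤ bound)
a_2 = 2: 5/3  (≤ bound)
a_3 = 1: 7/4  (≤ bound)
a_4 = 2: 19/11  (≤ bound)
a_5 = 1: 26/15  (> 11, stop)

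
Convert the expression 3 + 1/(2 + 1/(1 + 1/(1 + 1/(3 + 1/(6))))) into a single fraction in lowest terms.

383/113

a_0 = 3: 3/1
a_1 = 2: 7/2
a_2 = 1: 10/3
a_3 = 1: 17/5
a_4 = 3: 61/18
a_5 = 6: 383/113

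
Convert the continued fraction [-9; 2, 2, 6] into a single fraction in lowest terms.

Collapse the nested fraction from the inside out:
Start with 6.
2 + 1/(6/1) = 2 + 1/6 = 13/6
2 + 1/(13/6) = 2 + 6/13 = 32/13
-9 + 1/(32/13) = -9 + 13/32 = -275/32

-275/32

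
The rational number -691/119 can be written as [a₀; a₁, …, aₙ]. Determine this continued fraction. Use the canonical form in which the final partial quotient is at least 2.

[-6; 5, 5, 1, 3]

Repeatedly divide and take the remainder:
-691 ÷ 119 → quotient -6, remainder 23
119 ÷ 23 → quotient 5, remainder 4
23 ÷ 4 → quotient 5, remainder 3
4 ÷ 3 → quotient 1, remainder 1
3 ÷ 1 → quotient 3, remainder 0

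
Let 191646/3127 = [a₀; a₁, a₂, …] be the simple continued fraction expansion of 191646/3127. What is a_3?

11

Repeatedly divide and take the remainder:
⌊191646/3127⌋ = 61, remainder 899
⌊3127/899⌋ = 3, remainder 430
⌊899/430⌋ = 2, remainder 39
⌊430/39⌋ = 11, remainder 1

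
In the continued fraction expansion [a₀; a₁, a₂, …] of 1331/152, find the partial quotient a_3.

9

Repeatedly divide and take the remainder:
⌊1331/152⌋ = 8, remainder 115
⌊152/115⌋ = 1, remainder 37
⌊115/37⌋ = 3, remainder 4
⌊37/4⌋ = 9, remainder 1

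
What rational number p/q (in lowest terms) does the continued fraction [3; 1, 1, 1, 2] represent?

29/8

Start with 2.
1 + 1/(2/1) = 1 + 1/2 = 3/2
1 + 1/(3/2) = 1 + 2/3 = 5/3
1 + 1/(5/3) = 1 + 3/5 = 8/5
3 + 1/(8/5) = 3 + 5/8 = 29/8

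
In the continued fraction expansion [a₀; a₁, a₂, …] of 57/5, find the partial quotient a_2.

2

Repeatedly divide and take the remainder:
57 = 11·5 + 2, so a_0 = 11
5 = 2·2 + 1, so a_1 = 2
2 = 2·1 + 0, so a_2 = 2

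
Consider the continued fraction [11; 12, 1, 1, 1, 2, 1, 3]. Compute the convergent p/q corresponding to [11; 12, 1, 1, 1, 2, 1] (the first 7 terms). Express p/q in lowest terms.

1540/139

Collapse the nested fraction from the inside out:
Start with 1.
2 + 1/(1/1) = 2 + 1/1 = 3/1
1 + 1/(3/1) = 1 + 1/3 = 4/3
1 + 1/(4/3) = 1 + 3/4 = 7/4
1 + 1/(7/4) = 1 + 4/7 = 11/7
12 + 1/(11/7) = 12 + 7/11 = 139/11
11 + 1/(139/11) = 11 + 11/139 = 1540/139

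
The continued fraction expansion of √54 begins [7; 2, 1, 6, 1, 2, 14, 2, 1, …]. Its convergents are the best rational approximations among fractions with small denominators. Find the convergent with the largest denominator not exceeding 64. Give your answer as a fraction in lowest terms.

169/23

a_0 = 7: 7/1  (≤ bound)
a_1 = 2: 15/2  (≤ bound)
a_2 = 1: 22/3  (≤ bound)
a_3 = 6: 147/20  (≤ bound)
a_4 = 1: 169/23  (≤ bound)
a_5 = 2: 485/66  (> 64, stop)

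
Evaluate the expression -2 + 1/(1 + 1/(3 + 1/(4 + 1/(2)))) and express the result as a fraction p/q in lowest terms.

-47/38

Work from the innermost term outward:
Start with 2.
4 + 1/(2/1) = 4 + 1/2 = 9/2
3 + 1/(9/2) = 3 + 2/9 = 29/9
1 + 1/(29/9) = 1 + 9/29 = 38/29
-2 + 1/(38/29) = -2 + 29/38 = -47/38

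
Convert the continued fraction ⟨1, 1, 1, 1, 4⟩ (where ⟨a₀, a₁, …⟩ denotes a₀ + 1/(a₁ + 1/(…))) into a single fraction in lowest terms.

23/14

Start with 4.
1 + 1/(4/1) = 1 + 1/4 = 5/4
1 + 1/(5/4) = 1 + 4/5 = 9/5
1 + 1/(9/5) = 1 + 5/9 = 14/9
1 + 1/(14/9) = 1 + 9/14 = 23/14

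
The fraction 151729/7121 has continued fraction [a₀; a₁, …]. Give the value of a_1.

⌊151729/7121⌋ = 21, remainder 2188
⌊7121/2188⌋ = 3, remainder 557

3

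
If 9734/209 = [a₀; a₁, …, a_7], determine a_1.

Run the Euclidean algorithm, recording each quotient:
⌊9734/209⌋ = 46, remainder 120
⌊209/120⌋ = 1, remainder 89

1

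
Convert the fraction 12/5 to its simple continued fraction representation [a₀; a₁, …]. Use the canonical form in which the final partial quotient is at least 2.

[2; 2, 2]

12 = 2·5 + 2, so a_0 = 2
5 = 2·2 + 1, so a_1 = 2
2 = 2·1 + 0, so a_2 = 2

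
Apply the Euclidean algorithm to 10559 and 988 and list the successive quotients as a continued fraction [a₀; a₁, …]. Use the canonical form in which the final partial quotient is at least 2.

[10; 1, 2, 5, 15, 4]

Apply division with remainder until the remainder is 0:
10559 = 10·988 + 679, so a_0 = 10
988 = 1·679 + 309, so a_1 = 1
679 = 2·309 + 61, so a_2 = 2
309 = 5·61 + 4, so a_3 = 5
61 = 15·4 + 1, so a_4 = 15
4 = 4·1 + 0, so a_5 = 4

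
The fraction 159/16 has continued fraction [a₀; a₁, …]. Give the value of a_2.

15

Apply division with remainder until the remainder is 0:
⌊159/16⌋ = 9, remainder 15
⌊16/15⌋ = 1, remainder 1
⌊15/1⌋ = 15, remainder 0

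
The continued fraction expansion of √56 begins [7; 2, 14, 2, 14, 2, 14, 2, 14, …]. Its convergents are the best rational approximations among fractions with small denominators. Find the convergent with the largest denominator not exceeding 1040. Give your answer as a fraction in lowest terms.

6503/869

List convergents until the denominator exceeds the bound:
a_0 = 7: 7/1  (≤ bound)
a_1 = 2: 15/2  (≤ bound)
a_2 = 14: 217/29  (≤ bound)
a_3 = 2: 449/60  (≤ bound)
a_4 = 14: 6503/869  (≤ bound)
a_5 = 2: 13455/1798  (> 1040, stop)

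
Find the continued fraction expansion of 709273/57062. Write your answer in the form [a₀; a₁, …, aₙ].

⌊709273/57062⌋ = 12, remainder 24529
⌊57062/24529⌋ = 2, remainder 8004
⌊24529/8004⌋ = 3, remainder 517
⌊8004/517⌋ = 15, remainder 249
⌊517/249⌋ = 2, remainder 19
⌊249/19⌋ = 13, remainder 2
⌊19/2⌋ = 9, remainder 1
⌊2/1⌋ = 2, remainder 0

[12; 2, 3, 15, 2, 13, 9, 2]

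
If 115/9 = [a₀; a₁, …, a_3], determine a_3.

115 = 12·9 + 7, so a_0 = 12
9 = 1·7 + 2, so a_1 = 1
7 = 3·2 + 1, so a_2 = 3
2 = 2·1 + 0, so a_3 = 2

2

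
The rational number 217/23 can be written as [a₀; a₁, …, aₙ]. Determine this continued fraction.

Repeatedly divide and take the remainder:
217 = 9·23 + 10, so a_0 = 9
23 = 2·10 + 3, so a_1 = 2
10 = 3·3 + 1, so a_2 = 3
3 = 3·1 + 0, so a_3 = 3

[9; 2, 3, 3]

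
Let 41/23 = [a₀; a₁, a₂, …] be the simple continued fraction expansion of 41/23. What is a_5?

41 = 1·23 + 18, so a_0 = 1
23 = 1·18 + 5, so a_1 = 1
18 = 3·5 + 3, so a_2 = 3
5 = 1·3 + 2, so a_3 = 1
3 = 1·2 + 1, so a_4 = 1
2 = 2·1 + 0, so a_5 = 2

2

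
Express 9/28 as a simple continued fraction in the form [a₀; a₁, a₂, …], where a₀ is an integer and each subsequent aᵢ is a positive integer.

Repeatedly divide and take the remainder:
⌊9/28⌋ = 0, remainder 9
⌊28/9⌋ = 3, remainder 1
⌊9/1⌋ = 9, remainder 0

[0; 3, 9]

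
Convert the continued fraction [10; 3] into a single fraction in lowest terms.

Starting at the tail and folding back:
Start with 3.
10 + 1/(3/1) = 10 + 1/3 = 31/3

31/3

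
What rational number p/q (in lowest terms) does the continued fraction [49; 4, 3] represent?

640/13

Collapse the nested fraction from the inside out:
Start with 3.
4 + 1/(3/1) = 4 + 1/3 = 13/3
49 + 1/(13/3) = 49 + 3/13 = 640/13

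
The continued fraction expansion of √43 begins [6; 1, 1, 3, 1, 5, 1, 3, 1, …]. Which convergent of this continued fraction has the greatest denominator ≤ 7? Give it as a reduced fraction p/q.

46/7

a_0 = 6: 6/1  (≤ bound)
a_1 = 1: 7/1  (≤ bound)
a_2 = 1: 13/2  (≤ bound)
a_3 = 3: 46/7  (≤ bound)
a_4 = 1: 59/9  (> 7, stop)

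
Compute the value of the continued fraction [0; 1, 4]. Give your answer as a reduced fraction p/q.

4/5

Work from the innermost term outward:
Start with 4.
1 + 1/(4/1) = 1 + 1/4 = 5/4
0 + 1/(5/4) = 0 + 4/5 = 4/5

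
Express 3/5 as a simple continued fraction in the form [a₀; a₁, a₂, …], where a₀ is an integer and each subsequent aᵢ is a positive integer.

[0; 1, 1, 2]

Apply division with remainder until the remainder is 0:
3 = 0·5 + 3, so a_0 = 0
5 = 1·3 + 2, so a_1 = 1
3 = 1·2 + 1, so a_2 = 1
2 = 2·1 + 0, so a_3 = 2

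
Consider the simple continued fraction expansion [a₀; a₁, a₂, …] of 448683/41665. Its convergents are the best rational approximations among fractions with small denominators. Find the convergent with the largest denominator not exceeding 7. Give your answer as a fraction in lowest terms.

43/4

a_0 = 10: 10/1  (≤ bound)
a_1 = 1: 11/1  (≤ bound)
a_2 = 3: 43/4  (≤ bound)
a_3 = 3: 140/13  (> 7, stop)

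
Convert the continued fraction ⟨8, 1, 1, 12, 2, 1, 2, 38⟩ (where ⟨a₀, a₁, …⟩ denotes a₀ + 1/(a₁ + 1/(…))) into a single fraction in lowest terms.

a_0 = 8: 8/1
a_1 = 1: 9/1
a_2 = 1: 17/2
a_3 = 12: 213/25
a_4 = 2: 443/52
a_5 = 1: 656/77
a_6 = 2: 1755/206
a_7 = 38: 67346/7905

67346/7905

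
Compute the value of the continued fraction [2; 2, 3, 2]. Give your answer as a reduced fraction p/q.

39/16

Start with 2.
3 + 1/(2/1) = 3 + 1/2 = 7/2
2 + 1/(7/2) = 2 + 2/7 = 16/7
2 + 1/(16/7) = 2 + 7/16 = 39/16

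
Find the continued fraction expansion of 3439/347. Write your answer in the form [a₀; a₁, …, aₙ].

⌊3439/347⌋ = 9, remainder 316
⌊347/316⌋ = 1, remainder 31
⌊316/31⌋ = 10, remainder 6
⌊31/6⌋ = 5, remainder 1
⌊6/1⌋ = 6, remainder 0

[9; 1, 10, 5, 6]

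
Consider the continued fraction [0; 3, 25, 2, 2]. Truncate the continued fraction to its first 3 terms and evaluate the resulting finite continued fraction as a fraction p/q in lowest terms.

25/76

Start with 25.
3 + 1/(25/1) = 3 + 1/25 = 76/25
0 + 1/(76/25) = 0 + 25/76 = 25/76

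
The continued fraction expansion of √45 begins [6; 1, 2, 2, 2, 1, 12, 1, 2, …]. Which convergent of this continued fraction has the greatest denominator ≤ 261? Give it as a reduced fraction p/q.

a_0 = 6: 6/1  (≤ bound)
a_1 = 1: 7/1  (≤ bound)
a_2 = 2: 20/3  (≤ bound)
a_3 = 2: 47/7  (≤ bound)
a_4 = 2: 114/17  (≤ bound)
a_5 = 1: 161/24  (≤ bound)
a_6 = 12: 2046/305  (> 261, stop)

161/24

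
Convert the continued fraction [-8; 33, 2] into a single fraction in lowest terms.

a_0 = -8: -8/1
a_1 = 33: -263/33
a_2 = 2: -534/67

-534/67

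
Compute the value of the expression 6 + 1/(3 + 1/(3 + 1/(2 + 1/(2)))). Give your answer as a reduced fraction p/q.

Compute successive convergents:
a_0 = 6: 6/1
a_1 = 3: 19/3
a_2 = 3: 63/10
a_3 = 2: 145/23
a_4 = 2: 353/56

353/56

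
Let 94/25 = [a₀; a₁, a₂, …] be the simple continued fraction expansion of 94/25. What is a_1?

94 = 3·25 + 19, so a_0 = 3
25 = 1·19 + 6, so a_1 = 1

1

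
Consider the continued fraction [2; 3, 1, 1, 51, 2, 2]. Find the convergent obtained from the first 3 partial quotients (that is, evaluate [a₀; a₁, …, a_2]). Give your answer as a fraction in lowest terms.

9/4

Use the convergent recurrence hₖ = aₖ·hₖ₋₁ + hₖ₋₂ (and likewise for the denominators kₖ):
a_0 = 2: 2/1
a_1 = 3: 7/3
a_2 = 1: 9/4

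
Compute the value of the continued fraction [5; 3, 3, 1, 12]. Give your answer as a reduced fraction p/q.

881/166

Start with 12.
1 + 1/(12/1) = 1 + 1/12 = 13/12
3 + 1/(13/12) = 3 + 12/13 = 51/13
3 + 1/(51/13) = 3 + 13/51 = 166/51
5 + 1/(166/51) = 5 + 51/166 = 881/166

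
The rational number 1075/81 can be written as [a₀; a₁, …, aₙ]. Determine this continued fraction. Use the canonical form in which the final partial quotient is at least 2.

[13; 3, 1, 2, 7]

1075 ÷ 81 → quotient 13, remainder 22
81 ÷ 22 → quotient 3, remainder 15
22 ÷ 15 → quotient 1, remainder 7
15 ÷ 7 → quotient 2, remainder 1
7 ÷ 1 → quotient 7, remainder 0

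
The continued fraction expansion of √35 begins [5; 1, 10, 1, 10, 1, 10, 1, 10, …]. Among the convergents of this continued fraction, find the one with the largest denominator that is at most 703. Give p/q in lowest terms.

a_0 = 5: 5/1  (≤ bound)
a_1 = 1: 6/1  (≤ bound)
a_2 = 10: 65/11  (≤ bound)
a_3 = 1: 71/12  (≤ bound)
a_4 = 10: 775/131  (≤ bound)
a_5 = 1: 846/143  (≤ bound)
a_6 = 10: 9235/1561  (> 703, stop)

846/143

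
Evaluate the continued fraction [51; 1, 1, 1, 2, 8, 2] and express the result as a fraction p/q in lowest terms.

Work from the innermost term outward:
Start with 2.
8 + 1/(2/1) = 8 + 1/2 = 17/2
2 + 1/(17/2) = 2 + 2/17 = 36/17
1 + 1/(36/17) = 1 + 17/36 = 53/36
1 + 1/(53/36) = 1 + 36/53 = 89/53
1 + 1/(89/53) = 1 + 53/89 = 142/89
51 + 1/(142/89) = 51 + 89/142 = 7331/142

7331/142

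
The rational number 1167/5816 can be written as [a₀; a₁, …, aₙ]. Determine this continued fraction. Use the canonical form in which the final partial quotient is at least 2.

[0; 4, 1, 60, 2, 2, 1, 2]

Repeatedly divide and take the remainder:
1167 = 0·5816 + 1167, so a_0 = 0
5816 = 4·1167 + 1148, so a_1 = 4
1167 = 1·1148 + 19, so a_2 = 1
1148 = 60·19 + 8, so a_3 = 60
19 = 2·8 + 3, so a_4 = 2
8 = 2·3 + 2, so a_5 = 2
3 = 1·2 + 1, so a_6 = 1
2 = 2·1 + 0, so a_7 = 2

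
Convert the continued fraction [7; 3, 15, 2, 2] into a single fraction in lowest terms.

a_0 = 7: 7/1
a_1 = 3: 22/3
a_2 = 15: 337/46
a_3 = 2: 696/95
a_4 = 2: 1729/236

1729/236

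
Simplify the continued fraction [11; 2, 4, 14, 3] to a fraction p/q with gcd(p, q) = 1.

Collapse the nested fraction from the inside out:
Start with 3.
14 + 1/(3/1) = 14 + 1/3 = 43/3
4 + 1/(43/3) = 4 + 3/43 = 175/43
2 + 1/(175/43) = 2 + 43/175 = 393/175
11 + 1/(393/175) = 11 + 175/393 = 4498/393

4498/393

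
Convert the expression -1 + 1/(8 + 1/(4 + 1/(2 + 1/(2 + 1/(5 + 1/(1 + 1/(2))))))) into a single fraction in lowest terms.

Start with 2.
1 + 1/(2/1) = 1 + 1/2 = 3/2
5 + 1/(3/2) = 5 + 2/3 = 17/3
2 + 1/(17/3) = 2 + 3/17 = 37/17
2 + 1/(37/17) = 2 + 17/37 = 91/37
4 + 1/(91/37) = 4 + 37/91 = 401/91
8 + 1/(401/91) = 8 + 91/401 = 3299/401
-1 + 1/(3299/401) = -1 + 401/3299 = -2898/3299

-2898/3299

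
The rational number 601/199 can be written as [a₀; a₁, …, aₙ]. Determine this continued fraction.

[3; 49, 1, 3]

Run the Euclidean algorithm, recording each quotient:
601 = 3·199 + 4, so a_0 = 3
199 = 49·4 + 3, so a_1 = 49
4 = 1·3 + 1, so a_2 = 1
3 = 3·1 + 0, so a_3 = 3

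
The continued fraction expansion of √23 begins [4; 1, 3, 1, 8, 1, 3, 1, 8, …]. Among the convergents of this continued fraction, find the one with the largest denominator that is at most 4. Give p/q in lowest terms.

19/4

List convergents until the denominator exceeds the bound:
a_0 = 4: 4/1  (≤ bound)
a_1 = 1: 5/1  (≤ bound)
a_2 = 3: 19/4  (≤ bound)
a_3 = 1: 24/5  (> 4, stop)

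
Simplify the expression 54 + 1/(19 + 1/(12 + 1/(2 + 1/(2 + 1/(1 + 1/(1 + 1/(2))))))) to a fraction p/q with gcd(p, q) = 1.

a_0 = 54: 54/1
a_1 = 19: 1027/19
a_2 = 12: 12378/229
a_3 = 2: 25783/477
a_4 = 2: 63944/1183
a_5 = 1: 89727/1660
a_6 = 1: 153671/2843
a_7 = 2: 397069/7346

397069/7346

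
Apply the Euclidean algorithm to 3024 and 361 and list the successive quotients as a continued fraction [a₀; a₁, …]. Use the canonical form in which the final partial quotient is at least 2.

⌊3024/361⌋ = 8, remainder 136
⌊361/136⌋ = 2, remainder 89
⌊136/89⌋ = 1, remainder 47
⌊89/47⌋ = 1, remainder 42
⌊47/42⌋ = 1, remainder 5
⌊42/5⌋ = 8, remainder 2
⌊5/2⌋ = 2, remainder 1
⌊2/1⌋ = 2, remainder 0

[8; 2, 1, 1, 1, 8, 2, 2]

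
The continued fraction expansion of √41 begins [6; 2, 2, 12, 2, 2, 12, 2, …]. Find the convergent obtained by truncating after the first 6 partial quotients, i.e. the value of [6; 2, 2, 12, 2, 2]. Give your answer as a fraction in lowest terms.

Build up convergents one term at a time:
a_0 = 6: 6/1
a_1 = 2: 13/2
a_2 = 2: 32/5
a_3 = 12: 397/62
a_4 = 2: 826/129
a_5 = 2: 2049/320

2049/320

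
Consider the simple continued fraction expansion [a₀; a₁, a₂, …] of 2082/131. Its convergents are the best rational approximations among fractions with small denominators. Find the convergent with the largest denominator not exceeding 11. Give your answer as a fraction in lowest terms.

List convergents until the denominator exceeds the bound:
a_0 = 15: 15/1  (≤ bound)
a_1 = 1: 16/1  (≤ bound)
a_2 = 8: 143/9  (≤ bound)
a_3 = 2: 302/19  (> 11, stop)

143/9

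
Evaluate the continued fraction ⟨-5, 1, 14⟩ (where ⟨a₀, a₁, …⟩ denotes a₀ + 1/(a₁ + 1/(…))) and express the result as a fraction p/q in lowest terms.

Start with 14.
1 + 1/(14/1) = 1 + 1/14 = 15/14
-5 + 1/(15/14) = -5 + 14/15 = -61/15

-61/15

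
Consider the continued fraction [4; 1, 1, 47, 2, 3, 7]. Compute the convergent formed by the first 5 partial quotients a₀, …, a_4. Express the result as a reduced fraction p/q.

865/192

Starting at the tail and folding back:
Start with 2.
47 + 1/(2/1) = 47 + 1/2 = 95/2
1 + 1/(95/2) = 1 + 2/95 = 97/95
1 + 1/(97/95) = 1 + 95/97 = 192/97
4 + 1/(192/97) = 4 + 97/192 = 865/192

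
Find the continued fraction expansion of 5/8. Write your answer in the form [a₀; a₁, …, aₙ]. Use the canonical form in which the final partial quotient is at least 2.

[0; 1, 1, 1, 2]

⌊5/8⌋ = 0, remainder 5
⌊8/5⌋ = 1, remainder 3
⌊5/3⌋ = 1, remainder 2
⌊3/2⌋ = 1, remainder 1
⌊2/1⌋ = 2, remainder 0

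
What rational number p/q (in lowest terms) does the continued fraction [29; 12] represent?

Compute successive convergents:
a_0 = 29: 29/1
a_1 = 12: 349/12

349/12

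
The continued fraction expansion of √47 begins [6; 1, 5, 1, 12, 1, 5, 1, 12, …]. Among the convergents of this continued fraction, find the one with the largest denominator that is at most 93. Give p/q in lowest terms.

List convergents until the denominator exceeds the bound:
a_0 = 6: 6/1  (≤ bound)
a_1 = 1: 7/1  (≤ bound)
a_2 = 5: 41/6  (≤ bound)
a_3 = 1: 48/7  (≤ bound)
a_4 = 12: 617/90  (≤ bound)
a_5 = 1: 665/97  (> 93, stop)

617/90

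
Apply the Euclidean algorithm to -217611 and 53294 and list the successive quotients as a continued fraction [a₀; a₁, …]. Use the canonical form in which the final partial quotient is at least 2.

Repeatedly divide and take the remainder:
-217611 ÷ 53294 → quotient -5, remainder 48859
53294 ÷ 48859 → quotient 1, remainder 4435
48859 ÷ 4435 → quotient 11, remainder 74
4435 ÷ 74 → quotient 59, remainder 69
74 ÷ 69 → quotient 1, remainder 5
69 ÷ 5 → quotient 13, remainder 4
5 ÷ 4 → quotient 1, remainder 1
4 ÷ 1 → quotient 4, remainder 0

[-5; 1, 11, 59, 1, 13, 1, 4]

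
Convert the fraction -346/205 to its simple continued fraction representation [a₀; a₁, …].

[-2; 3, 4, 1, 12]

Repeatedly divide and take the remainder:
⌊-346/205⌋ = -2, remainder 64
⌊205/64⌋ = 3, remainder 13
⌊64/13⌋ = 4, remainder 12
⌊13/12⌋ = 1, remainder 1
⌊12/1⌋ = 12, remainder 0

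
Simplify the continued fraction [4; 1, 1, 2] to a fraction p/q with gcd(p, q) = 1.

Collapse the nested fraction from the inside out:
Start with 2.
1 + 1/(2/1) = 1 + 1/2 = 3/2
1 + 1/(3/2) = 1 + 2/3 = 5/3
4 + 1/(5/3) = 4 + 3/5 = 23/5

23/5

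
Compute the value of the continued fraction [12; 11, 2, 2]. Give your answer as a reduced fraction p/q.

689/57

Work from the innermost term outward:
Start with 2.
2 + 1/(2/1) = 2 + 1/2 = 5/2
11 + 1/(5/2) = 11 + 2/5 = 57/5
12 + 1/(57/5) = 12 + 5/57 = 689/57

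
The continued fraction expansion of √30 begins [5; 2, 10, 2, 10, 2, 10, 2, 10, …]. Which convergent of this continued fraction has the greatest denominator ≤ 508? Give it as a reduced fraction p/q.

2525/461

List convergents until the denominator exceeds the bound:
a_0 = 5: 5/1  (≤ bound)
a_1 = 2: 11/2  (≤ bound)
a_2 = 10: 115/21  (≤ bound)
a_3 = 2: 241/44  (≤ bound)
a_4 = 10: 2525/461  (≤ bound)
a_5 = 2: 5291/966  (> 508, stop)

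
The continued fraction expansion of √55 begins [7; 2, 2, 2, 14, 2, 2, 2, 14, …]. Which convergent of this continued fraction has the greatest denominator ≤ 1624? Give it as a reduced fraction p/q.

6593/889

a_0 = 7: 7/1  (≤ bound)
a_1 = 2: 15/2  (≤ bound)
a_2 = 2: 37/5  (≤ bound)
a_3 = 2: 89/12  (≤ bound)
a_4 = 14: 1283/173  (≤ bound)
a_5 = 2: 2655/358  (≤ bound)
a_6 = 2: 6593/889  (≤ bound)
a_7 = 2: 15841/2136  (> 1624, stop)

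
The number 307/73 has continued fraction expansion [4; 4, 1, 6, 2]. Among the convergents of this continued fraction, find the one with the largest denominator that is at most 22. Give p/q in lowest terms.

21/5

a_0 = 4: 4/1  (≤ bound)
a_1 = 4: 17/4  (≤ bound)
a_2 = 1: 21/5  (≤ bound)
a_3 = 6: 143/34  (> 22, stop)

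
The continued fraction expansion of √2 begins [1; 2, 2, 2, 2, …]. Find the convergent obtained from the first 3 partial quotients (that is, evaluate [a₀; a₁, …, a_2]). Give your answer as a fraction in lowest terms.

Compute successive convergents:
a_0 = 1: 1/1
a_1 = 2: 3/2
a_2 = 2: 7/5

7/5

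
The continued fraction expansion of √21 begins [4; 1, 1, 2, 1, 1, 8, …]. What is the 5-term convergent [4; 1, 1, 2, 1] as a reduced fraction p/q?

32/7

Start with 1.
2 + 1/(1/1) = 2 + 1/1 = 3/1
1 + 1/(3/1) = 1 + 1/3 = 4/3
1 + 1/(4/3) = 1 + 3/4 = 7/4
4 + 1/(7/4) = 4 + 4/7 = 32/7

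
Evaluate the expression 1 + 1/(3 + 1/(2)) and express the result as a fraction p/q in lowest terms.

9/7

a_0 = 1: 1/1
a_1 = 3: 4/3
a_2 = 2: 9/7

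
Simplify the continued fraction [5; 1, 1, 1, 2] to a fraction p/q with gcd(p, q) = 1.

45/8

Start with 2.
1 + 1/(2/1) = 1 + 1/2 = 3/2
1 + 1/(3/2) = 1 + 2/3 = 5/3
1 + 1/(5/3) = 1 + 3/5 = 8/5
5 + 1/(8/5) = 5 + 5/8 = 45/8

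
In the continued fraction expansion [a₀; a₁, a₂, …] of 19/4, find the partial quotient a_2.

⌊19/4⌋ = 4, remainder 3
⌊4/3⌋ = 1, remainder 1
⌊3/1⌋ = 3, remainder 0

3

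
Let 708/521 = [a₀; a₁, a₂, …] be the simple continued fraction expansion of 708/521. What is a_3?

Apply division with remainder until the remainder is 0:
⌊708/521⌋ = 1, remainder 187
⌊521/187⌋ = 2, remainder 147
⌊187/147⌋ = 1, remainder 40
⌊147/40⌋ = 3, remainder 27

3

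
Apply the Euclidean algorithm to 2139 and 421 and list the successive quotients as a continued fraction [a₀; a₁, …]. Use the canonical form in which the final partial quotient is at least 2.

⌊2139/421⌋ = 5, remainder 34
⌊421/34⌋ = 12, remainder 13
⌊34/13⌋ = 2, remainder 8
⌊13/8⌋ = 1, remainder 5
⌊8/5⌋ = 1, remainder 3
⌊5/3⌋ = 1, remainder 2
⌊3/2⌋ = 1, remainder 1
⌊2/1⌋ = 2, remainder 0

[5; 12, 2, 1, 1, 1, 1, 2]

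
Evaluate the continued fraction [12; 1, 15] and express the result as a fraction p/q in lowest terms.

207/16

a_0 = 12: 12/1
a_1 = 1: 13/1
a_2 = 15: 207/16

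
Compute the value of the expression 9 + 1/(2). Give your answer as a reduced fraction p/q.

19/2

Collapse the nested fraction from the inside out:
Start with 2.
9 + 1/(2/1) = 9 + 1/2 = 19/2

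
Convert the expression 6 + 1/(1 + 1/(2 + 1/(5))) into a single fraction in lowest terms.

107/16

Starting at the tail and folding back:
Start with 5.
2 + 1/(5/1) = 2 + 1/5 = 11/5
1 + 1/(11/5) = 1 + 5/11 = 16/11
6 + 1/(16/11) = 6 + 11/16 = 107/16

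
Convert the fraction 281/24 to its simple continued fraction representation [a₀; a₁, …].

281 ÷ 24 → quotient 11, remainder 17
24 ÷ 17 → quotient 1, remainder 7
17 ÷ 7 → quotient 2, remainder 3
7 ÷ 3 → quotient 2, remainder 1
3 ÷ 1 → quotient 3, remainder 0

[11; 1, 2, 2, 3]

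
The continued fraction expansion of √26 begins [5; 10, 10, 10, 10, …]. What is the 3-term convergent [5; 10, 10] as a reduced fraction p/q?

Start with 10.
10 + 1/(10/1) = 10 + 1/10 = 101/10
5 + 1/(101/10) = 5 + 10/101 = 515/101

515/101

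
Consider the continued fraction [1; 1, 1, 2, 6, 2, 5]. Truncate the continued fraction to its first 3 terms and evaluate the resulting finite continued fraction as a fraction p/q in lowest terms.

Start with 1.
1 + 1/(1/1) = 1 + 1/1 = 2/1
1 + 1/(2/1) = 1 + 1/2 = 3/2

3/2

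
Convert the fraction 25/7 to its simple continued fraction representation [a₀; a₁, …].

25 ÷ 7 → quotient 3, remainder 4
7 ÷ 4 → quotient 1, remainder 3
4 ÷ 3 → quotient 1, remainder 1
3 ÷ 1 → quotient 3, remainder 0

[3; 1, 1, 3]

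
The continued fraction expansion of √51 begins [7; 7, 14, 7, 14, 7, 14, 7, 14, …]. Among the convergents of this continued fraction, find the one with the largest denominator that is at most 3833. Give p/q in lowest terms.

4999/700

List convergents until the denominator exceeds the bound:
a_0 = 7: 7/1  (≤ bound)
a_1 = 7: 50/7  (≤ bound)
a_2 = 14: 707/99  (≤ bound)
a_3 = 7: 4999/700  (≤ bound)
a_4 = 14: 70693/9899  (> 3833, stop)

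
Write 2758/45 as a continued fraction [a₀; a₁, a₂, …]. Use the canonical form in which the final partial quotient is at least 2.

[61; 3, 2, 6]

⌊2758/45⌋ = 61, remainder 13
⌊45/13⌋ = 3, remainder 6
⌊13/6⌋ = 2, remainder 1
⌊6/1⌋ = 6, remainder 0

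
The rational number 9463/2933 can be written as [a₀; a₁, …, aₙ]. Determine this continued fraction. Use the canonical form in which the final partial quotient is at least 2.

Apply division with remainder until the remainder is 0:
9463 ÷ 2933 → quotient 3, remainder 664
2933 ÷ 664 → quotient 4, remainder 277
664 ÷ 277 → quotient 2, remainder 110
277 ÷ 110 → quotient 2, remainder 57
110 ÷ 57 → quotient 1, remainder 53
57 ÷ 53 → quotient 1, remainder 4
53 ÷ 4 → quotient 13, remainder 1
4 ÷ 1 → quotient 4, remainder 0

[3; 4, 2, 2, 1, 1, 13, 4]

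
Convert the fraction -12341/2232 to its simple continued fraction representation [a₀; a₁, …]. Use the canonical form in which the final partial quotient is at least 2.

[-6; 2, 8, 11, 1, 4, 2]

-12341 = -6·2232 + 1051, so a_0 = -6
2232 = 2·1051 + 130, so a_1 = 2
1051 = 8·130 + 11, so a_2 = 8
130 = 11·11 + 9, so a_3 = 11
11 = 1·9 + 2, so a_4 = 1
9 = 4·2 + 1, so a_5 = 4
2 = 2·1 + 0, so a_6 = 2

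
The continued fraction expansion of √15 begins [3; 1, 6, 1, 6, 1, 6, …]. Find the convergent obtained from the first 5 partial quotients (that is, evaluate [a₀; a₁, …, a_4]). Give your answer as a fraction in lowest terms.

a_0 = 3: 3/1
a_1 = 1: 4/1
a_2 = 6: 27/7
a_3 = 1: 31/8
a_4 = 6: 213/55

213/55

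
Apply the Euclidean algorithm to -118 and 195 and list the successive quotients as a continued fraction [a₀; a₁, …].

-118 ÷ 195 → quotient -1, remainder 77
195 ÷ 77 → quotient 2, remainder 41
77 ÷ 41 → quotient 1, remainder 36
41 ÷ 36 → quotient 1, remainder 5
36 ÷ 5 → quotient 7, remainder 1
5 ÷ 1 → quotient 5, remainder 0

[-1; 2, 1, 1, 7, 5]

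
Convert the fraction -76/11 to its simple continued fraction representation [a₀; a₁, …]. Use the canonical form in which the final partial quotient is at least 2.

[-7; 11]

-76 ÷ 11 → quotient -7, remainder 1
11 ÷ 1 → quotient 11, remainder 0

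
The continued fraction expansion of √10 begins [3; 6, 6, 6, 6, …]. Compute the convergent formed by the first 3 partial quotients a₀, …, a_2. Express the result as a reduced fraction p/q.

117/37

Start with 6.
6 + 1/(6/1) = 6 + 1/6 = 37/6
3 + 1/(37/6) = 3 + 6/37 = 117/37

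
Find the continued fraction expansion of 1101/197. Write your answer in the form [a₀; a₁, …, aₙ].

[5; 1, 1, 2, 3, 5, 2]

1101 ÷ 197 → quotient 5, remainder 116
197 ÷ 116 → quotient 1, remainder 81
116 ÷ 81 → quotient 1, remainder 35
81 ÷ 35 → quotient 2, remainder 11
35 ÷ 11 → quotient 3, remainder 2
11 ÷ 2 → quotient 5, remainder 1
2 ÷ 1 → quotient 2, remainder 0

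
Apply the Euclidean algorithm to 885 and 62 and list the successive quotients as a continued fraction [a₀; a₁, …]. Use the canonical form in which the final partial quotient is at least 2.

885 = 14·62 + 17, so a_0 = 14
62 = 3·17 + 11, so a_1 = 3
17 = 1·11 + 6, so a_2 = 1
11 = 1·6 + 5, so a_3 = 1
6 = 1·5 + 1, so a_4 = 1
5 = 5·1 + 0, so a_5 = 5

[14; 3, 1, 1, 1, 5]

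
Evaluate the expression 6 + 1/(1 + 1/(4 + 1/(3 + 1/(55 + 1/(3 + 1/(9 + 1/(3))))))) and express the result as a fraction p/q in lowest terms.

a_0 = 6: 6/1
a_1 = 1: 7/1
a_2 = 4: 34/5
a_3 = 3: 109/16
a_4 = 55: 6029/885
a_5 = 3: 18196/2671
a_6 = 9: 169793/24924
a_7 = 3: 527575/77443

527575/77443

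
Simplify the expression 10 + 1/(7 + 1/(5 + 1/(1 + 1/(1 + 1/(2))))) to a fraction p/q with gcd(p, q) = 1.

2038/201

Start with 2.
1 + 1/(2/1) = 1 + 1/2 = 3/2
1 + 1/(3/2) = 1 + 2/3 = 5/3
5 + 1/(5/3) = 5 + 3/5 = 28/5
7 + 1/(28/5) = 7 + 5/28 = 201/28
10 + 1/(201/28) = 10 + 28/201 = 2038/201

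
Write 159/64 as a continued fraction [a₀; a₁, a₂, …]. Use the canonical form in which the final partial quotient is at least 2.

159 = 2·64 + 31, so a_0 = 2
64 = 2·31 + 2, so a_1 = 2
31 = 15·2 + 1, so a_2 = 15
2 = 2·1 + 0, so a_3 = 2

[2; 2, 15, 2]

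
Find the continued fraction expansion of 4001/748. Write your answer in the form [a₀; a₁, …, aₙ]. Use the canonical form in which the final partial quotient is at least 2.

[5; 2, 1, 6, 2, 5, 3]

4001 = 5·748 + 261, so a_0 = 5
748 = 2·261 + 226, so a_1 = 2
261 = 1·226 + 35, so a_2 = 1
226 = 6·35 + 16, so a_3 = 6
35 = 2·16 + 3, so a_4 = 2
16 = 5·3 + 1, so a_5 = 5
3 = 3·1 + 0, so a_6 = 3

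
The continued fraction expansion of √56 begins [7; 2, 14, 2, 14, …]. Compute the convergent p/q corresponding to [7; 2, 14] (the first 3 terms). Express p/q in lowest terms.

Start with 14.
2 + 1/(14/1) = 2 + 1/14 = 29/14
7 + 1/(29/14) = 7 + 14/29 = 217/29

217/29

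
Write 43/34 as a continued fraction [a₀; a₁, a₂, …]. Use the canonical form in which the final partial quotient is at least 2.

Run the Euclidean algorithm, recording each quotient:
43 = 1·34 + 9, so a_0 = 1
34 = 3·9 + 7, so a_1 = 3
9 = 1·7 + 2, so a_2 = 1
7 = 3·2 + 1, so a_3 = 3
2 = 2·1 + 0, so a_4 = 2

[1; 3, 1, 3, 2]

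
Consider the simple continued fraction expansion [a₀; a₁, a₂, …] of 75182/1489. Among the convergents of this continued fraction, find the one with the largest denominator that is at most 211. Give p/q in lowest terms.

a_0 = 50: 50/1  (≤ bound)
a_1 = 2: 101/2  (≤ bound)
a_2 = 29: 2979/59  (≤ bound)
a_3 = 3: 9038/179  (≤ bound)
a_4 = 1: 12017/238  (> 211, stop)

9038/179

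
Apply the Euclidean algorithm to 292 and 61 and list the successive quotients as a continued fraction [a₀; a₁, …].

[4; 1, 3, 1, 2, 4]

Repeatedly divide and take the remainder:
292 = 4·61 + 48, so a_0 = 4
61 = 1·48 + 13, so a_1 = 1
48 = 3·13 + 9, so a_2 = 3
13 = 1·9 + 4, so a_3 = 1
9 = 2·4 + 1, so a_4 = 2
4 = 4·1 + 0, so a_5 = 4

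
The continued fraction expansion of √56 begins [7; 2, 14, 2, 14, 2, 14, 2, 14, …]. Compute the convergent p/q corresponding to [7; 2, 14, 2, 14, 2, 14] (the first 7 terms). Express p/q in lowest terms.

Start with 14.
2 + 1/(14/1) = 2 + 1/14 = 29/14
14 + 1/(29/14) = 14 + 14/29 = 420/29
2 + 1/(420/29) = 2 + 29/420 = 869/420
14 + 1/(869/420) = 14 + 420/869 = 12586/869
2 + 1/(12586/869) = 2 + 869/12586 = 26041/12586
7 + 1/(26041/12586) = 7 + 12586/26041 = 194873/26041

194873/26041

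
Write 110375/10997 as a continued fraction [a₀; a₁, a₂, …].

Apply division with remainder until the remainder is 0:
110375 ÷ 10997 → quotient 10, remainder 405
10997 ÷ 405 → quotient 27, remainder 62
405 ÷ 62 → quotient 6, remainder 33
62 ÷ 33 → quotient 1, remainder 29
33 ÷ 29 → quotient 1, remainder 4
29 ÷ 4 → quotient 7, remainder 1
4 ÷ 1 → quotient 4, remainder 0

[10; 27, 6, 1, 1, 7, 4]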